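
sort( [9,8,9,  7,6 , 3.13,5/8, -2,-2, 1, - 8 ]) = [-8,-2, -2,5/8,1,3.13, 6,7,  8,9, 9]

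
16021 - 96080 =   -  80059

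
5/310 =1/62 = 0.02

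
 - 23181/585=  - 40 + 73/195 = - 39.63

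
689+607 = 1296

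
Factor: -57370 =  - 2^1*5^1*  5737^1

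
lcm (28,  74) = 1036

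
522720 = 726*720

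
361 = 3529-3168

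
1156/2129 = 1156/2129 = 0.54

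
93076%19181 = 16352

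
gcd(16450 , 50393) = 7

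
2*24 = 48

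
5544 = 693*8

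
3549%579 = 75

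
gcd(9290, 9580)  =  10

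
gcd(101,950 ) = 1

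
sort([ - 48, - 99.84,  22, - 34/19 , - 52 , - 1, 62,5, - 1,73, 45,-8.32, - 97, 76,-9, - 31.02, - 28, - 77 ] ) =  [ - 99.84, - 97 , - 77, - 52, - 48, - 31.02, - 28,  -  9, - 8.32, -34/19,-1, - 1, 5, 22, 45, 62, 73,76 ]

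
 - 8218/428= - 20 + 171/214 = -  19.20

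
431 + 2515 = 2946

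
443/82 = 5 + 33/82=5.40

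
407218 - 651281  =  -244063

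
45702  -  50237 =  - 4535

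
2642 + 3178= 5820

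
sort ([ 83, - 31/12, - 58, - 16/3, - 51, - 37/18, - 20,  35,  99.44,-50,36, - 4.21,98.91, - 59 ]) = [ - 59, - 58, - 51, - 50, - 20, - 16/3, - 4.21,  -  31/12, - 37/18, 35,  36, 83, 98.91, 99.44]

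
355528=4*88882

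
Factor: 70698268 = 2^2*37^1 * 41^1*61^1*191^1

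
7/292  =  7/292= 0.02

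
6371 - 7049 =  - 678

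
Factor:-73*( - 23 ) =23^1*73^1 =1679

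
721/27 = 721/27  =  26.70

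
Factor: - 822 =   -  2^1*3^1*137^1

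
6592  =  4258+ 2334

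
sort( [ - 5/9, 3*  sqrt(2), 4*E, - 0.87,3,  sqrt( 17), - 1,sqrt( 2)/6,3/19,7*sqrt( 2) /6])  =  [ - 1,- 0.87 ,  -  5/9,3/19,  sqrt( 2 )/6,7*sqrt ( 2 ) /6,3,sqrt(17 ),  3*sqrt( 2),4*E ]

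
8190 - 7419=771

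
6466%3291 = 3175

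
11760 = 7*1680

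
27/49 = 27/49 = 0.55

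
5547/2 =2773  +  1/2 =2773.50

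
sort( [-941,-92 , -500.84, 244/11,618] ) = [ - 941, - 500.84,  -  92,  244/11,618]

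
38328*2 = 76656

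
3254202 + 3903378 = 7157580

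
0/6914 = 0 = 0.00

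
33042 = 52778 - 19736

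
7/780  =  7/780 = 0.01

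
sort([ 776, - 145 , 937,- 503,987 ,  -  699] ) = [ - 699, - 503, - 145,776,937, 987]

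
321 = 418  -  97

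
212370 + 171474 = 383844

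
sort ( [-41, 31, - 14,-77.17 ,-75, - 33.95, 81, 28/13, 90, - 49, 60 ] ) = [ -77.17,  -  75,-49, - 41,-33.95, -14,28/13 , 31, 60, 81, 90 ] 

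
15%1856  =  15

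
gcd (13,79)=1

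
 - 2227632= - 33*67504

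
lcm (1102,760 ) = 22040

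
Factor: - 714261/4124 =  - 2^( - 2 )*3^1*41^1* 1031^( - 1)*5807^1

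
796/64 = 12 + 7/16 =12.44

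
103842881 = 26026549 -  - 77816332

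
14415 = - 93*( - 155 )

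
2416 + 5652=8068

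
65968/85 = 776 + 8/85 = 776.09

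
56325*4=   225300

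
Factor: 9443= 7^1*19^1*71^1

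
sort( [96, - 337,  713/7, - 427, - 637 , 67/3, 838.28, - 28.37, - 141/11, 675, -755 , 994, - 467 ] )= [ - 755 , - 637,-467, - 427, - 337, - 28.37, - 141/11, 67/3,  96,713/7,675, 838.28,994] 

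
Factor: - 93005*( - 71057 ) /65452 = 6608656285/65452 = 2^ ( - 2)*5^1 * 7^1*11^1*19^1*89^1*10151^1*16363^( - 1)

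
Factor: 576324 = 2^2*3^2*7^1*2287^1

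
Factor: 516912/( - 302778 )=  - 2^3*3^(  -  4 )*7^(  -  1)*11^2 = -968/567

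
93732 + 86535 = 180267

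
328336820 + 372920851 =701257671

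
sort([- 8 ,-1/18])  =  [-8, - 1/18]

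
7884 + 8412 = 16296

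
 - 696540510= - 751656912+55116402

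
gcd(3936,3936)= 3936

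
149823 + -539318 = -389495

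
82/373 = 82/373=0.22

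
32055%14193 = 3669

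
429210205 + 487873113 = 917083318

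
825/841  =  825/841 =0.98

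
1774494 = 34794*51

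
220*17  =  3740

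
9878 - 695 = 9183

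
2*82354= 164708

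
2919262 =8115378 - 5196116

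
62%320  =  62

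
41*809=33169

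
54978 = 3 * 18326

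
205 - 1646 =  - 1441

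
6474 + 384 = 6858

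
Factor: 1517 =37^1*41^1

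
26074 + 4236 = 30310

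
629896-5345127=-4715231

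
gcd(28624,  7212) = 4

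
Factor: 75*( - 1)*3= - 3^2*5^2= -225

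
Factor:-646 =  - 2^1*17^1*19^1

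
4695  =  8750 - 4055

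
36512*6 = 219072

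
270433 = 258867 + 11566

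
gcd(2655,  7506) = 9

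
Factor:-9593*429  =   - 3^1* 11^1*13^1*53^1*181^1 = - 4115397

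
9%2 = 1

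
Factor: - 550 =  - 2^1*5^2 * 11^1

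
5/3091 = 5/3091 = 0.00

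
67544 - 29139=38405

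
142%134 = 8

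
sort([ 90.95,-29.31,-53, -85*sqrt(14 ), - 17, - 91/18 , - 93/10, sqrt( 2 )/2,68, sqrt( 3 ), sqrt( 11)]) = [ - 85*sqrt(14), - 53, - 29.31,-17, - 93/10,-91/18, sqrt( 2 ) /2,sqrt( 3 ),sqrt( 11), 68,  90.95 ]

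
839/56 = 14 +55/56  =  14.98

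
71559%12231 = 10404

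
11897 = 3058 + 8839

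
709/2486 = 709/2486 = 0.29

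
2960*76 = 224960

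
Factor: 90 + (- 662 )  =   - 2^2*11^1*13^1 = - 572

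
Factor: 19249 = 19249^1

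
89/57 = 89/57  =  1.56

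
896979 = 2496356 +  - 1599377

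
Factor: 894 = 2^1*3^1*149^1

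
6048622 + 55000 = 6103622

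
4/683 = 4/683 = 0.01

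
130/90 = 1+4/9 = 1.44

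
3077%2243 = 834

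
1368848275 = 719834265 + 649014010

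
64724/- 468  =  -16181/117 = - 138.30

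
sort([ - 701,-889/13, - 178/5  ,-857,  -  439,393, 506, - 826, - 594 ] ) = [- 857 , - 826  , - 701,-594,  -  439,- 889/13,-178/5,393 , 506]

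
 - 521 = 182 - 703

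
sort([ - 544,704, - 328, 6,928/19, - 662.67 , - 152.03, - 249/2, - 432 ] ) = [ - 662.67,-544, - 432 ,-328, - 152.03, - 249/2, 6,928/19, 704 ] 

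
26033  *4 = 104132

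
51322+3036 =54358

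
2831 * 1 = 2831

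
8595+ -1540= 7055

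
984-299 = 685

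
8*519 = 4152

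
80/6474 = 40/3237 = 0.01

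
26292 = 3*8764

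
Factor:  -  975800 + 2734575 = 1758775  =  5^2*70351^1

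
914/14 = 65 + 2/7= 65.29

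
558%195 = 168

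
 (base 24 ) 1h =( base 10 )41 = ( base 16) 29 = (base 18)25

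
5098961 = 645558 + 4453403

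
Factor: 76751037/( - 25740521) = -3^3*11^1 * 258421^1*25740521^(- 1 ) 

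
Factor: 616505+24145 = 2^1*3^1*5^2*4271^1 = 640650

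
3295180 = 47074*70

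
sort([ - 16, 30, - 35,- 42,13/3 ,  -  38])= [ - 42, - 38, - 35, - 16,13/3,30] 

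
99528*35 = 3483480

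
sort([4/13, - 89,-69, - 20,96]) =[ - 89, - 69, - 20, 4/13, 96 ]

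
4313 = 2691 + 1622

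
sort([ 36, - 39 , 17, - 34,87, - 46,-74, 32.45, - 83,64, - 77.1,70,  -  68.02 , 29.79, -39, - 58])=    [ - 83, - 77.1, - 74, - 68.02, - 58, - 46 ,-39, - 39,  -  34,17, 29.79,32.45,  36,64,70, 87]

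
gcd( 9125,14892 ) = 73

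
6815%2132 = 419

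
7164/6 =1194=1194.00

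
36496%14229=8038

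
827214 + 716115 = 1543329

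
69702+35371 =105073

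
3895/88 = 3895/88 = 44.26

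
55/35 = 1 + 4/7 = 1.57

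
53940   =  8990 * 6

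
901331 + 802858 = 1704189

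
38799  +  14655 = 53454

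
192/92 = 48/23 = 2.09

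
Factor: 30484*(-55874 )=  - 1703263016 = -2^3 *7^1 *13^1*307^1*7621^1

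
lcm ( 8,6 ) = 24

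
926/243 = 926/243= 3.81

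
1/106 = 1/106 = 0.01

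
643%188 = 79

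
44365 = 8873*5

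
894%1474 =894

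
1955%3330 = 1955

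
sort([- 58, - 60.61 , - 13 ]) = [-60.61, - 58,  -  13]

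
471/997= 471/997 = 0.47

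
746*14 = 10444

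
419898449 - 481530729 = -61632280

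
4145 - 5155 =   -  1010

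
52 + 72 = 124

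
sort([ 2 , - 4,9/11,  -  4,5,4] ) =[ -4, - 4 , 9/11, 2, 4, 5 ]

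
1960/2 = 980 =980.00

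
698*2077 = 1449746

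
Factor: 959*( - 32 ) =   -  30688=- 2^5 * 7^1*137^1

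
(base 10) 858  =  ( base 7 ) 2334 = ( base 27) 14L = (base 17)2g8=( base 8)1532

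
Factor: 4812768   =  2^5 * 3^2 * 17^1*983^1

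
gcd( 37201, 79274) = 1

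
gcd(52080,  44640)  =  7440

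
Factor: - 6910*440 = - 3040400= - 2^4*5^2*11^1 * 691^1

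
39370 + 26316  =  65686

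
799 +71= 870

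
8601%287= 278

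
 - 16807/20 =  - 16807/20 = - 840.35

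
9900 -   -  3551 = 13451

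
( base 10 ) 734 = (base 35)KY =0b1011011110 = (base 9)1005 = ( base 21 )1dk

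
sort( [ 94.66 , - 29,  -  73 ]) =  [-73,  -  29, 94.66] 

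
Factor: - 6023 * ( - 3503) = 21098569  =  19^1* 31^1*113^1*317^1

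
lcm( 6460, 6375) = 484500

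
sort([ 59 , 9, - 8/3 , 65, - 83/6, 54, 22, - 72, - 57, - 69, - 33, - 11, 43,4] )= [ - 72, - 69, - 57, - 33, - 83/6, - 11  , - 8/3,4, 9,22, 43,54, 59, 65]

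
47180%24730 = 22450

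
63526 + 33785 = 97311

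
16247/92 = 176 + 55/92 = 176.60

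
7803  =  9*867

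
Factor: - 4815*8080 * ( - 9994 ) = 2^5*3^2*5^2 *19^1*101^1*107^1*263^1  =  388818568800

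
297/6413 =27/583 = 0.05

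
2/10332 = 1/5166 =0.00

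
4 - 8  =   - 4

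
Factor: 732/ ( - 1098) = -2^1*3^(-1 ) = -2/3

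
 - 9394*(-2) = 18788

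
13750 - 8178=5572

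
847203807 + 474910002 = 1322113809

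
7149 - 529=6620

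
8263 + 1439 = 9702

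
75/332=75/332  =  0.23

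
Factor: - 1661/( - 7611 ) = 3^( - 1)*11^1*43^( - 1)*59^( - 1)*151^1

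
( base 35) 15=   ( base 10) 40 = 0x28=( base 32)18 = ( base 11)37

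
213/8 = 213/8 = 26.62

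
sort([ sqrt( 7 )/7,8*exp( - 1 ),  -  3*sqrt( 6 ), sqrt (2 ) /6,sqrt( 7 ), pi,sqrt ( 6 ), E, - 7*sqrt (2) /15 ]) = [  -  3*sqrt(6 ) , - 7*sqrt( 2) /15,sqrt(2 ) /6, sqrt( 7 ) /7,sqrt( 6 ),sqrt( 7),E, 8*exp( - 1 ), pi]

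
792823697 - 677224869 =115598828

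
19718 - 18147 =1571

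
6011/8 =751+3/8  =  751.38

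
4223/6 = 703+5/6=703.83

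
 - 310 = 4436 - 4746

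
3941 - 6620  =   - 2679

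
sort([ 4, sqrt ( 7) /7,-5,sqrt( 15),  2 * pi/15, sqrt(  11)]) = [ - 5, sqrt(7 ) /7, 2*pi/15,sqrt( 11), sqrt(15 ),  4]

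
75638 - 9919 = 65719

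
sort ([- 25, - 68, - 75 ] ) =[ - 75, - 68, - 25]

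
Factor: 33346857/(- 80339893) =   -  3^1*1607^1*3739^(-1)*6917^1*21487^(  -  1 ) 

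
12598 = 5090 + 7508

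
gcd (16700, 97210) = 10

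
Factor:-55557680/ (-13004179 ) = 2^4*5^1 * 773^(  -  1 )*16823^( - 1 )*694471^1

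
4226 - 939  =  3287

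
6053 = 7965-1912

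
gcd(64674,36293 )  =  1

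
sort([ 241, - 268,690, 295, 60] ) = [ - 268,60,241,295,690 ] 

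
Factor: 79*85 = 6715  =  5^1*17^1* 79^1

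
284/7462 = 142/3731 = 0.04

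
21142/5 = 21142/5 = 4228.40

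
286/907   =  286/907 = 0.32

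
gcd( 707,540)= 1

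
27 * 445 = 12015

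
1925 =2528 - 603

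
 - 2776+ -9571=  - 12347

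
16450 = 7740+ 8710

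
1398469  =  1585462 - 186993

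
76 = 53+23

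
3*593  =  1779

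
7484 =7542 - 58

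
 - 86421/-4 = 86421/4 = 21605.25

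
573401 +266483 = 839884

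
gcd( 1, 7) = 1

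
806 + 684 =1490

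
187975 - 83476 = 104499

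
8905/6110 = 137/94= 1.46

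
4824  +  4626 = 9450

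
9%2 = 1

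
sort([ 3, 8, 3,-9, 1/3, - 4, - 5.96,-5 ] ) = [ - 9, - 5.96, - 5, - 4,1/3,3,3,8 ] 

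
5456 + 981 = 6437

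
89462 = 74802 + 14660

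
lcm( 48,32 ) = 96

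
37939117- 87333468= -49394351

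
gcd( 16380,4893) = 21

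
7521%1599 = 1125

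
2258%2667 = 2258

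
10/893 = 10/893   =  0.01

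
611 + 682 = 1293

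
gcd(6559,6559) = 6559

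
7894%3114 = 1666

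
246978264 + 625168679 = 872146943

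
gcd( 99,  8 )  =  1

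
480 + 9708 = 10188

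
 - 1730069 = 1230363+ - 2960432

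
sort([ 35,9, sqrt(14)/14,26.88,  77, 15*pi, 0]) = [0, sqrt(14)/14, 9,26.88, 35, 15*pi,  77]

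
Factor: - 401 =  - 401^1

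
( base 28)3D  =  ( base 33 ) 2v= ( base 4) 1201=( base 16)61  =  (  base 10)97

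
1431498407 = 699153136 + 732345271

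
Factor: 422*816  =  344352 = 2^5*3^1*17^1*211^1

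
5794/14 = 2897/7 = 413.86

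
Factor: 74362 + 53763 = 5^5*41^1 = 128125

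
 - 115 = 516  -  631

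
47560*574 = 27299440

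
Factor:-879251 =-29^1*30319^1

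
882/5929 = 18/121 = 0.15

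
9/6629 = 9/6629 =0.00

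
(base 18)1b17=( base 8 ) 22315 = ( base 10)9421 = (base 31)9os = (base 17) 1FA3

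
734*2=1468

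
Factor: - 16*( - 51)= 816 = 2^4*3^1 * 17^1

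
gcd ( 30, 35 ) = 5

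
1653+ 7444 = 9097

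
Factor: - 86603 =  - 11^1*7873^1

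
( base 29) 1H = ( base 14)34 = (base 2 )101110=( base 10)46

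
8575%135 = 70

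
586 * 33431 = 19590566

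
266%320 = 266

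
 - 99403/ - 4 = 24850 + 3/4  =  24850.75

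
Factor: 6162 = 2^1*3^1*13^1*79^1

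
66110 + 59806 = 125916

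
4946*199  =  984254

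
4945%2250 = 445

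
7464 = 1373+6091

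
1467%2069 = 1467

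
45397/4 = 11349 + 1/4 = 11349.25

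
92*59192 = 5445664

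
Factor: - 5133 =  - 3^1*29^1 * 59^1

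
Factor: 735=3^1*5^1*7^2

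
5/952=5/952 = 0.01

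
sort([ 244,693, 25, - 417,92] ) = [ -417, 25, 92, 244, 693]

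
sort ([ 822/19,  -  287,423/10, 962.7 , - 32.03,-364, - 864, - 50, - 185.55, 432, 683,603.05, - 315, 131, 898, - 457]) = [ - 864, - 457, - 364, - 315, - 287, - 185.55,  -  50, - 32.03,  423/10,822/19, 131,432, 603.05,683, 898, 962.7]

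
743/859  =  743/859 = 0.86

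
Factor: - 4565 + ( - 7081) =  - 2^1 *3^2 * 647^1 = - 11646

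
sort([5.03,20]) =[ 5.03,20 ] 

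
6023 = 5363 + 660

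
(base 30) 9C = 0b100011010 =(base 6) 1150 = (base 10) 282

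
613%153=1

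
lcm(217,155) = 1085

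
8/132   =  2/33= 0.06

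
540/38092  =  135/9523=0.01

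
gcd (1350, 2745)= 45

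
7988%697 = 321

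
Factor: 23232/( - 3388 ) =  - 2^4*3^1*7^(-1) =- 48/7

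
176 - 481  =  -305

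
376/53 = 7 + 5/53 = 7.09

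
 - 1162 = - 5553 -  - 4391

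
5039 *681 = 3431559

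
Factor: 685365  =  3^1 * 5^1*45691^1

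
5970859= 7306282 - 1335423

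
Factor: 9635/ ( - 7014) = -2^( - 1)*3^( - 1 )*5^1*7^( - 1)*41^1*47^1*167^( - 1 ) 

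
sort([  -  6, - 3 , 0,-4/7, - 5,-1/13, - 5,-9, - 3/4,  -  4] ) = [ - 9, - 6, - 5, - 5, - 4, - 3, - 3/4,  -  4/7, - 1/13,  0]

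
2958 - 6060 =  - 3102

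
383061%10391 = 8985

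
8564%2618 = 710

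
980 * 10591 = 10379180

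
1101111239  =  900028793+201082446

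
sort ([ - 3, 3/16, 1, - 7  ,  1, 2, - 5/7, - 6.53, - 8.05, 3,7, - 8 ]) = [ - 8.05,  -  8, - 7, - 6.53, - 3, - 5/7,3/16,1, 1, 2, 3,7] 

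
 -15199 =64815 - 80014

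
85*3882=329970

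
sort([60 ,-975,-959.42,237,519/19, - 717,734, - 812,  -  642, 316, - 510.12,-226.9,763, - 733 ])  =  [-975 , - 959.42,-812,-733, - 717 , - 642,-510.12, - 226.9, 519/19 , 60,237, 316, 734, 763]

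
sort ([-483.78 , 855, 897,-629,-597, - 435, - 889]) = [ - 889, - 629 ,-597, - 483.78, -435,  855,897]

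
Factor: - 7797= - 3^1*23^1*113^1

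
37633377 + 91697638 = 129331015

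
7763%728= 483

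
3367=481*7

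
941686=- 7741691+8683377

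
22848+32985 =55833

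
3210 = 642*5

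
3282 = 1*3282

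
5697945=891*6395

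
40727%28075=12652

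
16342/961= 16342/961 = 17.01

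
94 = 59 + 35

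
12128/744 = 1516/93 = 16.30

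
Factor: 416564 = 2^2*223^1*467^1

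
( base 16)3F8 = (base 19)2f9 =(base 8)1770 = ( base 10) 1016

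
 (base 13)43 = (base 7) 106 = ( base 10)55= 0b110111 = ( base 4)313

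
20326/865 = 23+431/865 = 23.50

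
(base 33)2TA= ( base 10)3145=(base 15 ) dea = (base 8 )6111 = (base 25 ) 50K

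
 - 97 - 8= - 105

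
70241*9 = 632169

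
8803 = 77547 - 68744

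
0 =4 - 4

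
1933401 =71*27231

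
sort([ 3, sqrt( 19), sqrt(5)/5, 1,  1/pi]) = [ 1/pi, sqrt(5) /5,1,3, sqrt(19 )] 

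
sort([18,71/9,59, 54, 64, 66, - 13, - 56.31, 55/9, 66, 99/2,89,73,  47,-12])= [ - 56.31, - 13, - 12,55/9,  71/9,  18, 47, 99/2, 54,59,64,66, 66,  73 , 89 ] 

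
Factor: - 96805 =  - 5^1*19^1*1019^1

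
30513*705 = 21511665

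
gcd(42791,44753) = 1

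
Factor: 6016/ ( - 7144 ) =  - 2^4*19^( - 1) = - 16/19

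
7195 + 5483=12678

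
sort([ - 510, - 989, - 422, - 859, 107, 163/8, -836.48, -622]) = [ - 989,  -  859, - 836.48, - 622, - 510, - 422,163/8,107 ] 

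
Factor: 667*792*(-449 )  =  -2^3*3^2*11^1*23^1*29^1*449^1 =-237190536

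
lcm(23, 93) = 2139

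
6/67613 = 6/67613=0.00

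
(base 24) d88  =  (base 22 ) fja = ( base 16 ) 1E08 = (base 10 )7688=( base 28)9MG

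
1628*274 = 446072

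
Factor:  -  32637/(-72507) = 11^1*23^1*43^1*24169^( -1) = 10879/24169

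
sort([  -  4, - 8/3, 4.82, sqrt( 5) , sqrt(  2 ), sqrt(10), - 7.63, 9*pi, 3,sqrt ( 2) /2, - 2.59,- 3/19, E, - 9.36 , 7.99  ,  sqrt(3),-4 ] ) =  [-9.36, - 7.63, - 4, - 4, - 8/3,-2.59,  -  3/19,sqrt( 2)/2 , sqrt (2 ),sqrt(3), sqrt(5 ), E , 3, sqrt(10),  4.82, 7.99, 9*pi ] 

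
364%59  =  10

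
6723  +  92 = 6815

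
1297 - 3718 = -2421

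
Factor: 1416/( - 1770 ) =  - 4/5 = - 2^2 * 5^ ( - 1 )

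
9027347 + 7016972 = 16044319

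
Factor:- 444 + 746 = 302 = 2^1 *151^1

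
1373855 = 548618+825237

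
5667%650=467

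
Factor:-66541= - 66541^1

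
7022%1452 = 1214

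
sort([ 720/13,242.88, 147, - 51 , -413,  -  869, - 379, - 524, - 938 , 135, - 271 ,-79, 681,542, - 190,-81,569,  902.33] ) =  [ - 938, - 869, - 524, - 413, - 379,-271, - 190 ,-81, - 79, - 51, 720/13,135,147,242.88, 542,  569, 681, 902.33] 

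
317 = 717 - 400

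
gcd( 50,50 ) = 50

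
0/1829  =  0 = 0.00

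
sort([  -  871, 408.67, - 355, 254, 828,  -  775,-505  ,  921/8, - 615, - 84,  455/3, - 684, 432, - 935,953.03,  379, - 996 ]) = [-996,  -  935, - 871, - 775,  -  684, - 615, - 505  , - 355, - 84, 921/8, 455/3,254, 379, 408.67, 432,828, 953.03 ] 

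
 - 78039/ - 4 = 78039/4 =19509.75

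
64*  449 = 28736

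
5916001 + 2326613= 8242614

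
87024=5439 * 16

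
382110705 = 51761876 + 330348829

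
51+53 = 104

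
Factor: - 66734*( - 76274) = 2^2*11^1*61^1*547^1 * 3467^1 = 5090069116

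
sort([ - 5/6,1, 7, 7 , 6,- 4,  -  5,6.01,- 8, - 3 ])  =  [ -8,  -  5, - 4, - 3, - 5/6, 1,6,6.01, 7, 7]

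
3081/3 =1027  =  1027.00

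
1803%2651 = 1803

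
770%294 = 182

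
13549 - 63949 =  - 50400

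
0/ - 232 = 0/1  =  - 0.00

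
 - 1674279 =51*( - 32829)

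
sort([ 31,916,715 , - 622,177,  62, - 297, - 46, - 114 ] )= [-622, - 297, - 114 ,-46, 31,62,177,  715,916]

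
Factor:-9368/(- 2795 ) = 2^3*5^( - 1 )*13^( - 1)*43^( -1)*1171^1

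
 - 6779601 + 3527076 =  - 3252525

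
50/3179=50/3179=0.02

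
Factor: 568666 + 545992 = 1114658 = 2^1 *557329^1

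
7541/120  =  7541/120 = 62.84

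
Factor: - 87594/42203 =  - 2^1*3^1* 7^( - 1 )*13^1*1123^1*6029^(-1)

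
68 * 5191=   352988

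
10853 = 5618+5235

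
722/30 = 24 + 1/15 =24.07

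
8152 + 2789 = 10941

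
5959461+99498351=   105457812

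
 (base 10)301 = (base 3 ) 102011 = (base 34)8t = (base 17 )10c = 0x12d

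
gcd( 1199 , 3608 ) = 11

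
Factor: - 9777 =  - 3^1*3259^1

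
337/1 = 337  =  337.00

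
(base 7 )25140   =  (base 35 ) 5de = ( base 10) 6594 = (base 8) 14702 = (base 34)5NW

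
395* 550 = 217250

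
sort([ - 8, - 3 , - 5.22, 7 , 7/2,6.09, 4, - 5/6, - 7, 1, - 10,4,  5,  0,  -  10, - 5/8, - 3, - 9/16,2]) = [ - 10,-10, - 8, - 7 , - 5.22, - 3, - 3, - 5/6 ,  -  5/8, - 9/16,  0, 1,  2,7/2, 4, 4, 5, 6.09,7 ] 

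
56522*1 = 56522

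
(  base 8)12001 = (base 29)62H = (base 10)5121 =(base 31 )5A6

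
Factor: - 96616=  - 2^3 * 13^1 * 929^1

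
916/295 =916/295 = 3.11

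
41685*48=2000880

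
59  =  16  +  43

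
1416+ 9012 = 10428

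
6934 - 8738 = -1804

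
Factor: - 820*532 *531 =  - 2^4*3^2*5^1* 7^1  *  19^1* 41^1 *59^1 = - 231643440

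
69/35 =1 + 34/35 = 1.97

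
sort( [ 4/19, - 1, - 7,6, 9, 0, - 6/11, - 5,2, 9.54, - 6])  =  [-7, - 6, - 5, - 1, - 6/11, 0,4/19,2, 6, 9, 9.54] 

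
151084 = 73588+77496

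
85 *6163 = 523855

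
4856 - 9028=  - 4172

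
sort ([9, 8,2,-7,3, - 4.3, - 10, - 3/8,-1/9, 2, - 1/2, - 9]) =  [ - 10, - 9, - 7, - 4.3, - 1/2,  -  3/8, - 1/9,2,2, 3,8,9]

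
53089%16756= 2821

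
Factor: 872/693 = 2^3*3^(-2)*7^(-1)*11^(-1)*109^1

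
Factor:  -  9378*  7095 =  - 2^1 * 3^3*5^1*11^1 * 43^1 * 521^1=-66536910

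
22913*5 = 114565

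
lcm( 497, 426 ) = 2982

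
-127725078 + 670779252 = 543054174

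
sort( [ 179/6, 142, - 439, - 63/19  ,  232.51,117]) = [  -  439,  -  63/19,179/6, 117,142, 232.51]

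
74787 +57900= 132687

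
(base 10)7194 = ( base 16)1C1A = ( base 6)53150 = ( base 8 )16032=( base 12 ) 41B6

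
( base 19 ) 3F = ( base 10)72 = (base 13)57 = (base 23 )33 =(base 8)110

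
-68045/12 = - 68045/12 = - 5670.42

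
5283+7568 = 12851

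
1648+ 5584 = 7232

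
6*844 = 5064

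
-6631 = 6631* (-1)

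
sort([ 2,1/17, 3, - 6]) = [ - 6,1/17,2,3] 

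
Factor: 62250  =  2^1*3^1 * 5^3*83^1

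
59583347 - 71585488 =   -  12002141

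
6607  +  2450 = 9057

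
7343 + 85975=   93318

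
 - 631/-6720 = 631/6720 = 0.09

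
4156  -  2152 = 2004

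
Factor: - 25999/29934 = -2^(-1)* 3^(-2)*1663^(-1) *25999^1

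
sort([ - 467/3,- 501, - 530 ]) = [ - 530, - 501, - 467/3 ] 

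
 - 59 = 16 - 75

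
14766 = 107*138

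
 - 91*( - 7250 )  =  659750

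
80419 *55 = 4423045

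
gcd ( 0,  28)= 28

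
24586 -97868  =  -73282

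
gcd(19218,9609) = 9609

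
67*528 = 35376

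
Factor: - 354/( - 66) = 59/11 = 11^ ( - 1) * 59^1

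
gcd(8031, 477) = 3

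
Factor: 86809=47^1 * 1847^1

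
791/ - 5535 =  - 1 + 4744/5535 = - 0.14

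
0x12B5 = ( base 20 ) BJ9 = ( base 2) 1001010110101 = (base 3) 20120101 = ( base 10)4789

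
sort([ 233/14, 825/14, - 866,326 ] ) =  [ - 866 , 233/14,825/14 , 326 ] 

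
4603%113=83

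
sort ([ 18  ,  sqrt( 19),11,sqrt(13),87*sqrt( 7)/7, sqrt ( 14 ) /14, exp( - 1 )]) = [ sqrt(  14)/14,exp( - 1 ), sqrt(13),sqrt( 19), 11,18, 87*sqrt( 7 ) /7 ]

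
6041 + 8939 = 14980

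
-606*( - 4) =2424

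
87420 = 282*310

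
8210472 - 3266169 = 4944303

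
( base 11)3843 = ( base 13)2383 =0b1001110010000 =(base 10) 5008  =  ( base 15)173d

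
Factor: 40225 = 5^2*1609^1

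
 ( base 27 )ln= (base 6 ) 2422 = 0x24e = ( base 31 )J1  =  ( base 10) 590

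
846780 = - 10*(  -  84678 ) 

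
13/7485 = 13/7485 = 0.00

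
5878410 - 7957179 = -2078769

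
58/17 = 58/17 = 3.41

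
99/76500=11/8500 =0.00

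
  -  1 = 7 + -8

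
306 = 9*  34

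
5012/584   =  8+85/146= 8.58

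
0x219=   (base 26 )kh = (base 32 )gp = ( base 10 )537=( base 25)LC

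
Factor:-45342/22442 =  - 3^2*7^(  -  2 )*11^1= -99/49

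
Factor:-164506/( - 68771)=2^1*83^1*991^1*68771^( - 1)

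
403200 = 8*50400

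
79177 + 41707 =120884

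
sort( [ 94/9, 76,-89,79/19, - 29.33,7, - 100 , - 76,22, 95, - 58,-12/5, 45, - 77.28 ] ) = [ -100, - 89,- 77.28, - 76,-58, - 29.33, - 12/5,79/19 , 7,94/9,22,45 , 76, 95] 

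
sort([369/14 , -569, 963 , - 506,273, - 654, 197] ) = [ - 654, - 569, - 506,369/14, 197, 273,963]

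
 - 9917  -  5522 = - 15439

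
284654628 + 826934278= 1111588906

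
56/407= 56/407 = 0.14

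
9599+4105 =13704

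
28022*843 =23622546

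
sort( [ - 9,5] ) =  [  -  9, 5]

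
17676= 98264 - 80588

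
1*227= 227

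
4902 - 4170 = 732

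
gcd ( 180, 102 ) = 6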